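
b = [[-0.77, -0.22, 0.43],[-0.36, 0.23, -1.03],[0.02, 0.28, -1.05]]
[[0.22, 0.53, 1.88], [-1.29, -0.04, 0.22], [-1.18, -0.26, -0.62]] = b @ [[0.36, -0.69, -2.41], [-0.13, 1.02, 1.98], [1.1, 0.51, 1.07]]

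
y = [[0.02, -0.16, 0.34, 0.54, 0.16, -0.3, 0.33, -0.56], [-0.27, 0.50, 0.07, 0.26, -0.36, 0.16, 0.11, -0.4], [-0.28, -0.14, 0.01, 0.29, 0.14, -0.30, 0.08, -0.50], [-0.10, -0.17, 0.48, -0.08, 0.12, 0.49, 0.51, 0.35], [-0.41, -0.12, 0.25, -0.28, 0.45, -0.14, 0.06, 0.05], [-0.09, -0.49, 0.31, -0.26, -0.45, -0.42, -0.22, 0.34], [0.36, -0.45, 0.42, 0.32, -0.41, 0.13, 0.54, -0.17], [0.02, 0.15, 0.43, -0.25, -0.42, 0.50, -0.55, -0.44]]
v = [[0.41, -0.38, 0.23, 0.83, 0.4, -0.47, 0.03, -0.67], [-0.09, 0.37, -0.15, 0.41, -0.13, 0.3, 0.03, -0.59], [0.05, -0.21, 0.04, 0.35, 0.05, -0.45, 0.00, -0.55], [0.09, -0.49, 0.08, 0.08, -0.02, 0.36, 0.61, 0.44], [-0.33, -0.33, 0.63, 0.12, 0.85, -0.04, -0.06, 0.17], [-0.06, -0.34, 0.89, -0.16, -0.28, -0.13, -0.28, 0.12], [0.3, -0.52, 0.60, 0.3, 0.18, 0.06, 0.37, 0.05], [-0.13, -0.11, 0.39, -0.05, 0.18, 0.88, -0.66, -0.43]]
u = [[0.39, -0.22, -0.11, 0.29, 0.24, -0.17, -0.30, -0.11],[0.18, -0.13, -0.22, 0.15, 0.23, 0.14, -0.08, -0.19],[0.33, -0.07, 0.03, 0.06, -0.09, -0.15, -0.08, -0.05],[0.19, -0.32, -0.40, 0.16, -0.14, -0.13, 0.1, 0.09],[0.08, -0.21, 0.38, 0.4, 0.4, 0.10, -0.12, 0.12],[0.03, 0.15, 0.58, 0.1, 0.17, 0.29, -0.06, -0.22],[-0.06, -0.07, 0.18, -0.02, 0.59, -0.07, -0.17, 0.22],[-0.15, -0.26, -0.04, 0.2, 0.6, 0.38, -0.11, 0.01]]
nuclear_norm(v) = 7.35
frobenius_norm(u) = 1.86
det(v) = -0.04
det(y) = -0.02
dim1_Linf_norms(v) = [0.83, 0.59, 0.55, 0.61, 0.85, 0.89, 0.6, 0.88]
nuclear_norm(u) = 4.05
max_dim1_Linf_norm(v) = 0.89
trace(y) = 0.58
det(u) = 0.00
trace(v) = 1.56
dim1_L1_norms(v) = [3.42, 2.07, 1.7, 2.17, 2.53, 2.26, 2.38, 2.83]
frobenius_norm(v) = 3.07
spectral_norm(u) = 1.27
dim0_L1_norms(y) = [1.55, 2.18, 2.31, 2.28, 2.51, 2.44, 2.4, 2.81]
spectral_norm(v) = 1.78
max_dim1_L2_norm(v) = 1.37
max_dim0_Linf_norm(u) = 0.6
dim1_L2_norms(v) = [1.37, 0.89, 0.82, 0.98, 1.18, 1.06, 0.99, 1.27]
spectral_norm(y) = 1.38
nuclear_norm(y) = 6.53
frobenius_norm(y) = 2.64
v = y + u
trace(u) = 0.98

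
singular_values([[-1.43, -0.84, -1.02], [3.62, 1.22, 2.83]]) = [5.13, 0.34]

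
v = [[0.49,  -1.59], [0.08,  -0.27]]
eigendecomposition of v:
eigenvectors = [[0.99, 0.95], [0.15, 0.31]]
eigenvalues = [0.24, -0.02]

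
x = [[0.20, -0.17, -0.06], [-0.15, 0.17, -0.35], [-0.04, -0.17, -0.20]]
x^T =[[0.2, -0.15, -0.04], [-0.17, 0.17, -0.17], [-0.06, -0.35, -0.2]]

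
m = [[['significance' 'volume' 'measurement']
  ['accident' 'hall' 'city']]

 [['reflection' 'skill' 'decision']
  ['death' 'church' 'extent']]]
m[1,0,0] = 'reflection'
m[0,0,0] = 'significance'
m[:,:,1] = [['volume', 'hall'], ['skill', 'church']]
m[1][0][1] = 'skill'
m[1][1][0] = 'death'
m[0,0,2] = 'measurement'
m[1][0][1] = 'skill'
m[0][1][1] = 'hall'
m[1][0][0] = 'reflection'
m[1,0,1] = 'skill'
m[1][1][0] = 'death'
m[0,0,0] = 'significance'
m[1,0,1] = 'skill'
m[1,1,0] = 'death'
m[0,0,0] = 'significance'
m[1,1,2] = 'extent'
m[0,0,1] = 'volume'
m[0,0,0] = 'significance'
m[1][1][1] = 'church'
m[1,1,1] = 'church'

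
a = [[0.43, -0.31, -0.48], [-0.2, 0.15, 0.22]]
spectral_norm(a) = 0.79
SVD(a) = [[-0.91, 0.42], [0.42, 0.91]] @ diag([0.7888368656667111, 0.006033188636149648]) @ [[-0.60, 0.44, 0.67],[0.03, 0.85, -0.53]]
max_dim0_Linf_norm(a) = 0.48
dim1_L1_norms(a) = [1.22, 0.57]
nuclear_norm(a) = 0.79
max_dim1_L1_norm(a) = 1.22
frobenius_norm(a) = 0.79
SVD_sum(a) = [[0.43, -0.31, -0.48], [-0.20, 0.15, 0.22]] + [[0.00, 0.0, -0.00], [0.0, 0.00, -0.0]]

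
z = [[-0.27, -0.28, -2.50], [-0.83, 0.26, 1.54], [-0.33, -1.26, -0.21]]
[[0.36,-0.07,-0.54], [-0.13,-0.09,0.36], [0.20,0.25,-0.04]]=z@[[-0.1, 0.11, -0.03], [-0.11, -0.23, -0.00], [-0.12, 0.04, 0.22]]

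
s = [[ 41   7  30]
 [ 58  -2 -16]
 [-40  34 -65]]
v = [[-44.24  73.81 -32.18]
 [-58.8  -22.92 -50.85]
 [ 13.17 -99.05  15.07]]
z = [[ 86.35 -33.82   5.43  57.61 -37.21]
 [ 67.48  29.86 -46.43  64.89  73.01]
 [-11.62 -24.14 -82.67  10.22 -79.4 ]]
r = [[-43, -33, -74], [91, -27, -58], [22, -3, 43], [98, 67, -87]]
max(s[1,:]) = 58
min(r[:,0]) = -43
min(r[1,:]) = -58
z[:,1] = [-33.82, 29.86, -24.14]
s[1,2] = -16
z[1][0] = 67.48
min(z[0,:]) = -37.21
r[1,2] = -58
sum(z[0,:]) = 78.35999999999999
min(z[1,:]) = -46.43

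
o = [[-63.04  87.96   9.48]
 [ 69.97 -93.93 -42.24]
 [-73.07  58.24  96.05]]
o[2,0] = -73.07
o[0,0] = -63.04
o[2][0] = -73.07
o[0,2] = 9.48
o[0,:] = [-63.04, 87.96, 9.48]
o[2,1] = 58.24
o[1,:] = [69.97, -93.93, -42.24]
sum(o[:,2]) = 63.28999999999999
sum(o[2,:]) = 81.22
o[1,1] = -93.93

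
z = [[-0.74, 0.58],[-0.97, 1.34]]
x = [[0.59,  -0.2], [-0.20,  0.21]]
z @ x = [[-0.55, 0.27], [-0.84, 0.48]]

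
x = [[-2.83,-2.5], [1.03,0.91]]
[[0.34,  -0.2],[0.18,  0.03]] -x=[[3.17, 2.3],[-0.85, -0.88]]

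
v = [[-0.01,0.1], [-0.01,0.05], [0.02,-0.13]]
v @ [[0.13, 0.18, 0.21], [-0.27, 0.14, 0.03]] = [[-0.03, 0.01, 0.00], [-0.01, 0.01, -0.00], [0.04, -0.01, 0.0]]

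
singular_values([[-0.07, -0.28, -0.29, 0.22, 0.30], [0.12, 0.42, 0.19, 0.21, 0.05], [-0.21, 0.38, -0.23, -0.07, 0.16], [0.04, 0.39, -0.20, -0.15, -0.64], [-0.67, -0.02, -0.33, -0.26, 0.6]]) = [1.18, 0.8, 0.55, 0.36, 0.06]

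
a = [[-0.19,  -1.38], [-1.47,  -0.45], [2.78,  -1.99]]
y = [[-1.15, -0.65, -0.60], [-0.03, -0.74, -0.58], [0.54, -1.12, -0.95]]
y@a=[[-0.49, 3.07], [-0.52, 1.53], [-1.10, 1.65]]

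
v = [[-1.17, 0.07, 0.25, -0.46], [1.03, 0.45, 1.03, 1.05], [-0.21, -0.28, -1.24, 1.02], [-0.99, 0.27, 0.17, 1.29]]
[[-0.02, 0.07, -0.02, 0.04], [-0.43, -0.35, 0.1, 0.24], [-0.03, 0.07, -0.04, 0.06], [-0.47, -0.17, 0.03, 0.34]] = v@[[0.05, -0.05, 0.02, -0.06],[-0.71, -0.28, 0.06, 0.50],[0.03, -0.07, 0.03, -0.05],[-0.18, -0.10, 0.02, 0.12]]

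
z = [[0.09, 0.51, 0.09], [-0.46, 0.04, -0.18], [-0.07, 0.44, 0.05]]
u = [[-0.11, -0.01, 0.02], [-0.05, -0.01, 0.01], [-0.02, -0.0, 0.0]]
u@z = [[-0.01, -0.05, -0.01], [-0.00, -0.02, -0.0], [-0.0, -0.01, -0.00]]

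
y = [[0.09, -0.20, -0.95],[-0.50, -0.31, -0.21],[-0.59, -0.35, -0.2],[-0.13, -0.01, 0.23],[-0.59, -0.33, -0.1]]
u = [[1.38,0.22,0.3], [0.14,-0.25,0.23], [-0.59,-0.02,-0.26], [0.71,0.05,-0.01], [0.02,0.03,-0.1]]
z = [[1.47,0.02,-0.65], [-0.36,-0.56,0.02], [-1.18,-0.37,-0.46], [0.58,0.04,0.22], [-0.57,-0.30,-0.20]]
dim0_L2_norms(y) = [0.99, 0.61, 1.02]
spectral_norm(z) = 2.13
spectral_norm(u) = 1.71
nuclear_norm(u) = 2.26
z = y + u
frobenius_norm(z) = 2.37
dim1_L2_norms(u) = [1.43, 0.37, 0.65, 0.71, 0.11]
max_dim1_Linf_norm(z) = 1.47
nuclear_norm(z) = 3.53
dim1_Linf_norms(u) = [1.38, 0.25, 0.59, 0.71, 0.1]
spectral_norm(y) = 1.23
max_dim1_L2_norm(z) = 1.61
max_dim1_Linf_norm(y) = 0.95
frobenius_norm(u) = 1.76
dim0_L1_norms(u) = [2.84, 0.57, 0.9]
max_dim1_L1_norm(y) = 1.24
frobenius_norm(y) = 1.55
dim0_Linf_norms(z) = [1.47, 0.56, 0.65]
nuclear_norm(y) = 2.17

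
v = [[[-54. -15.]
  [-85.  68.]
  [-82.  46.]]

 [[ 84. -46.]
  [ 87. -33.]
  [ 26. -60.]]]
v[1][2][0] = 26.0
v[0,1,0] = -85.0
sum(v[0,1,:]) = -17.0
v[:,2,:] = [[-82.0, 46.0], [26.0, -60.0]]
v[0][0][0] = -54.0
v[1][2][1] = -60.0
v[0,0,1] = -15.0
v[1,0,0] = 84.0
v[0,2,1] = 46.0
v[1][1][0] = 87.0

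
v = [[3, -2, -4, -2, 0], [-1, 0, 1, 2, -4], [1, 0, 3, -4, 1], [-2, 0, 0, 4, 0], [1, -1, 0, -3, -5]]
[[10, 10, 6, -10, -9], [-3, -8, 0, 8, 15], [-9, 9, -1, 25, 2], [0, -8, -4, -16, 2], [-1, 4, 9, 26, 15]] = v@ [[0, 0, -2, 0, -1], [1, -3, 0, 1, -1], [-3, 0, -2, 4, 2], [0, -2, -2, -4, 0], [0, 1, -1, -3, -3]]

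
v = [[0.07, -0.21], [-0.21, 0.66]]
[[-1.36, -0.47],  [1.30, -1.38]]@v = [[0.00, -0.02], [0.38, -1.18]]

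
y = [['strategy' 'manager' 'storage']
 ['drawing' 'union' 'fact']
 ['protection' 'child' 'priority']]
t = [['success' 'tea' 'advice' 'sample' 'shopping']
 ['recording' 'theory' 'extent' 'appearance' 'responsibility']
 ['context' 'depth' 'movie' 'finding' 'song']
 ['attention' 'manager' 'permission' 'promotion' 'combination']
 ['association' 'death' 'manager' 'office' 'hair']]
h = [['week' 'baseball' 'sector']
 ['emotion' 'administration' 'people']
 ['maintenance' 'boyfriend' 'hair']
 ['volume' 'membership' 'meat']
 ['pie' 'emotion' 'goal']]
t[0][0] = 'success'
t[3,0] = 'attention'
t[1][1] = 'theory'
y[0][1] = 'manager'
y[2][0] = 'protection'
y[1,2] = 'fact'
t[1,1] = 'theory'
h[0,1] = 'baseball'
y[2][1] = 'child'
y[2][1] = 'child'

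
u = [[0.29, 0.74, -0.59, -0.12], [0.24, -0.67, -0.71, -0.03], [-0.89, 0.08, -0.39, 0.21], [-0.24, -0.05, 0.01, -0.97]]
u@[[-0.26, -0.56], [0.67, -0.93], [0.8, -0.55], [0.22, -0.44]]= [[-0.08, -0.47], [-1.09, 0.89], [0.02, 0.55], [-0.18, 0.6]]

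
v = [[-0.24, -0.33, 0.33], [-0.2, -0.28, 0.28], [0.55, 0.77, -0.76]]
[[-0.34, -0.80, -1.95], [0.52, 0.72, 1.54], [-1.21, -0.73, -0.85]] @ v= [[-0.83,  -1.17,  1.15], [0.58,  0.81,  -0.80], [-0.03,  -0.05,  0.04]]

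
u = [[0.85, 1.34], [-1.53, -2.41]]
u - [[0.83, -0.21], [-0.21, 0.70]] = [[0.02,1.55],  [-1.32,-3.11]]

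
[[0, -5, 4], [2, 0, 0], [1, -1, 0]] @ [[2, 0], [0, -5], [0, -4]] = [[0, 9], [4, 0], [2, 5]]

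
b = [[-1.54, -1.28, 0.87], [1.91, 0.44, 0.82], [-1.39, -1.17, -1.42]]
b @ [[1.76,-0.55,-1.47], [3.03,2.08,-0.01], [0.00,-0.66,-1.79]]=[[-6.59,-2.39,0.72], [4.69,-0.68,-4.28], [-5.99,-0.73,4.60]]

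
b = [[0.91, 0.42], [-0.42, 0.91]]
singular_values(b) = [1.0, 1.0]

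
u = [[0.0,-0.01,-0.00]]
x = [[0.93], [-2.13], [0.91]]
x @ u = [[0.0,-0.01,0.0], [0.00,0.02,0.00], [0.0,-0.01,0.0]]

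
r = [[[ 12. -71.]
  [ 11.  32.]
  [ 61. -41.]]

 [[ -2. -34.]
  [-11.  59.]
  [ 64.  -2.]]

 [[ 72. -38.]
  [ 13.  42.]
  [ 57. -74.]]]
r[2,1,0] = 13.0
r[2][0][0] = 72.0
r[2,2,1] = -74.0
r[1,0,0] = -2.0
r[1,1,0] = -11.0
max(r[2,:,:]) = 72.0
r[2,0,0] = 72.0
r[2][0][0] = 72.0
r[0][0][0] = 12.0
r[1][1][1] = 59.0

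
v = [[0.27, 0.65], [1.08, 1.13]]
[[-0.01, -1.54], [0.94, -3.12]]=v@ [[1.56, -0.73], [-0.66, -2.06]]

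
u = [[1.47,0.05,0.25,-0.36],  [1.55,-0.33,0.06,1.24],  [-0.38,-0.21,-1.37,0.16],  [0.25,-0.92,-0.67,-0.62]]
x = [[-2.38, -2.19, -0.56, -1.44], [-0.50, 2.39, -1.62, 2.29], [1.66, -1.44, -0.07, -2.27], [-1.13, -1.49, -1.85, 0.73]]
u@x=[[-2.7,-2.92,-0.26,-2.83],[-4.83,-6.12,-2.63,-2.22],[-1.45,2.06,0.35,3.29],[-0.55,-0.86,2.54,-1.4]]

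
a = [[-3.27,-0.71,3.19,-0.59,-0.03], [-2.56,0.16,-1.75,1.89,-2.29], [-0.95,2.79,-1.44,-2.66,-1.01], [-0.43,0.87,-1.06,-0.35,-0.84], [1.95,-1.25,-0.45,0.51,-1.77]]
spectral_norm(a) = 5.03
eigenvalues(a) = [(-4.1+0j), (-2.93+0j), (0.17+1.8j), (0.17-1.8j), (0.02+0j)]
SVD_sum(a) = [[-3.60, -0.3, 2.76, -0.35, 0.46], [-0.45, -0.04, 0.35, -0.04, 0.06], [0.16, 0.01, -0.12, 0.02, -0.02], [0.33, 0.03, -0.25, 0.03, -0.04], [1.52, 0.13, -1.17, 0.15, -0.19]] + [[0.16, -0.19, 0.18, 0.08, 0.14],[-1.25, 1.47, -1.36, -0.62, -1.07],[-1.75, 2.06, -1.91, -0.87, -1.51],[-0.77, 0.9, -0.84, -0.38, -0.66],[0.36, -0.43, 0.40, 0.18, 0.31]] + [[-0.01, -0.02, -0.01, 0.04, -0.02],[-0.79, -1.35, -0.63, 2.41, -1.51],[0.51, 0.86, 0.40, -1.54, 0.97],[-0.02, -0.03, -0.01, 0.06, -0.04],[-0.31, -0.53, -0.25, 0.95, -0.60]] + [[0.18, -0.2, 0.27, -0.36, -0.6], [-0.07, 0.08, -0.1, 0.14, 0.24], [0.13, -0.15, 0.20, -0.27, -0.45], [0.03, -0.03, 0.04, -0.06, -0.1], [0.38, -0.42, 0.57, -0.77, -1.29]] + [[0.00, 0.0, 0.0, 0.0, -0.0], [-0.00, -0.0, -0.0, -0.00, 0.00], [-0.00, -0.00, -0.0, -0.00, 0.00], [0.0, 0.0, 0.0, 0.0, -0.00], [-0.00, -0.0, -0.00, -0.00, 0.00]]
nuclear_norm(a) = 16.12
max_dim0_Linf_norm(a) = 3.27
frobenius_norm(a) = 8.42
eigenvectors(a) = [[-0.76+0.00j, (0.35+0j), 0.12-0.32j, 0.12+0.32j, -0.24+0.00j], [(-0.12+0j), (-0.31+0j), (0.63+0j), (0.63-0j), -0.68+0.00j], [(0.2+0j), (-0.07+0j), 0.49-0.28j, (0.49+0.28j), -0.48+0.00j], [0.13+0.00j, -0.15+0.00j, 0.25-0.06j, (0.25+0.06j), -0.45+0.00j], [(0.59+0j), -0.87+0.00j, (-0.31+0.02j), (-0.31-0.02j), 0.21+0.00j]]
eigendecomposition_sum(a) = [[-3.04+0.00j,-3.14-0.00j,2.67+0.00j,(3.12+0j),(-0.84+0j)], [(-0.47+0j),(-0.48-0j),(0.41+0j),(0.48+0j),-0.13+0.00j], [0.80-0.00j,0.83+0.00j,(-0.71-0j),(-0.82-0j),0.22-0.00j], [0.51-0.00j,0.53+0.00j,-0.45-0.00j,-0.52-0.00j,(0.14-0j)], [(2.34-0j),2.42+0.00j,-2.06-0.00j,-2.40-0.00j,0.65-0.00j]] + [[(0.49-0j), (1.11+0j), (-0.21-0j), -1.15-0.00j, 1.18-0.00j], [(-0.43+0j), -0.98-0.00j, 0.19+0.00j, (1.02+0j), -1.05+0.00j], [(-0.1+0j), -0.21-0.00j, (0.04+0j), 0.22+0.00j, (-0.23+0j)], [-0.21+0.00j, -0.48-0.00j, 0.09+0.00j, 0.50+0.00j, -0.52+0.00j], [(-1.24+0j), -2.79-0.00j, (0.53+0j), 2.90+0.00j, (-2.98+0j)]] + [[-0.36+0.34j, 0.67-0.21j, 0.37+0.81j, (-1.29-0.6j), -0.18+0.25j], [-0.83-0.40j, (0.82+1.02j), -1.16+1.19j, (0.17-2.65j), (-0.56-0.15j)], [-0.83+0.06j, 1.09+0.43j, (-0.38+1.45j), -1.05-2.14j, -0.50+0.13j], [(-0.36-0.08j), 0.42+0.32j, (-0.35+0.58j), (-0.18-1.05j), -0.23-0.01j], [0.43+0.17j, (-0.44-0.47j), 0.53-0.63j, (0.01+1.31j), (0.28+0.05j)]] + [[-0.36-0.34j, (0.67+0.21j), 0.37-0.81j, -1.29+0.60j, -0.18-0.25j], [(-0.83+0.4j), 0.82-1.02j, -1.16-1.19j, (0.17+2.65j), (-0.56+0.15j)], [(-0.83-0.06j), 1.09-0.43j, -0.38-1.45j, -1.05+2.14j, -0.50-0.13j], [-0.36+0.08j, 0.42-0.32j, (-0.35-0.58j), -0.18+1.05j, -0.23+0.01j], [(0.43-0.17j), (-0.44+0.47j), 0.53+0.63j, (0.01-1.31j), (0.28-0.05j)]] + [[0j, (-0+0j), (-0.01+0j), (0.02-0j), (-0+0j)], [0j, -0.01+0.00j, -0.02+0.00j, 0.06-0.00j, -0.00+0.00j], [0j, -0.01+0.00j, -0.01+0.00j, (0.04-0j), (-0+0j)], [0.00+0.00j, -0.01+0.00j, (-0.01+0j), 0.04-0.00j, -0.00+0.00j], [(-0-0j), -0j, 0.01-0.00j, (-0.02+0j), 0.00-0.00j]]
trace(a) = -6.67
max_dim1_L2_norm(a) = 4.66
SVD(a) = [[-0.91, 0.07, 0.01, 0.40, 0.08], [-0.11, -0.54, 0.8, -0.16, -0.19], [0.04, -0.76, -0.51, 0.3, -0.28], [0.08, -0.33, 0.02, 0.07, 0.94], [0.39, 0.16, 0.32, 0.85, -0.04]] @ diag([5.025699008880438, 4.951732688683845, 4.1366666214097165, 2.000142684051953, 0.0033702679701971263]) @ [[0.79, 0.07, -0.6, 0.08, -0.10], [0.47, -0.55, 0.51, 0.23, 0.4], [-0.24, -0.41, -0.19, 0.73, -0.46], [0.22, -0.25, 0.33, -0.45, -0.76], [0.24, 0.68, 0.48, 0.45, -0.21]]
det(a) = 0.69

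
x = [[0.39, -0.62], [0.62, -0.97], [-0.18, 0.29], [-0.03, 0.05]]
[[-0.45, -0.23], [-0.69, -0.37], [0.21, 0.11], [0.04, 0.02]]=x @ [[1.31, -0.79],[1.55, -0.12]]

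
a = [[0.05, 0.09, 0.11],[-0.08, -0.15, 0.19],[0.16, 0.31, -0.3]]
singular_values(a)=[0.53, 0.15, 0.0]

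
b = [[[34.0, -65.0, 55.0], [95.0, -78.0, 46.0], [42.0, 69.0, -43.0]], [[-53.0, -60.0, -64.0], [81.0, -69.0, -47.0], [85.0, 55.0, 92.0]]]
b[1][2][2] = 92.0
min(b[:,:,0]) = -53.0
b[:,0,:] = [[34.0, -65.0, 55.0], [-53.0, -60.0, -64.0]]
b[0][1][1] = -78.0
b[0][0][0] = 34.0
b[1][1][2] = -47.0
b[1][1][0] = 81.0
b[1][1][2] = -47.0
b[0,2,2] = -43.0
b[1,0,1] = -60.0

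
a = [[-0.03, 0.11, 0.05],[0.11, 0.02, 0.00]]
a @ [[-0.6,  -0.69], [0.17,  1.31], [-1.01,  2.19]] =[[-0.01,0.27],[-0.06,-0.05]]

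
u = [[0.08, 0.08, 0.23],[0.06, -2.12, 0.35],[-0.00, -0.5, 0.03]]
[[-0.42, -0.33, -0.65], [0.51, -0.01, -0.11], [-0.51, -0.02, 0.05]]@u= [[-0.05,0.99,-0.23],[0.04,0.12,0.11],[-0.04,-0.02,-0.12]]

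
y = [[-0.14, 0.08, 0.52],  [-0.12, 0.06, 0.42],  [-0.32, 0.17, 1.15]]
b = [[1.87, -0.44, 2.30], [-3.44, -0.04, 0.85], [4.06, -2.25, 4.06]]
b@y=[[-0.94, 0.51, 3.43],[0.21, -0.13, -0.83],[-1.60, 0.88, 5.84]]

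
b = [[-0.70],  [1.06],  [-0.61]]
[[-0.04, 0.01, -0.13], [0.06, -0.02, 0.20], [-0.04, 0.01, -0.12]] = b@ [[0.06, -0.02, 0.19]]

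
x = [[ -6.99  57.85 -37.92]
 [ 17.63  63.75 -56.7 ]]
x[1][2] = -56.7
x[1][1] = 63.75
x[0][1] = 57.85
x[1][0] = 17.63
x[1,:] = [17.63, 63.75, -56.7]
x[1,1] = 63.75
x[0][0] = -6.99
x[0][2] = -37.92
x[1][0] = 17.63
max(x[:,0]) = 17.63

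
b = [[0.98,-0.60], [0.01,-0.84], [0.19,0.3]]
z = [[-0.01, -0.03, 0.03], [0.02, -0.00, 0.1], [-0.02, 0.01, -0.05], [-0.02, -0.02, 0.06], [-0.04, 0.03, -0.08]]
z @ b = [[-0.00, 0.04], [0.04, 0.02], [-0.03, -0.01], [-0.01, 0.05], [-0.05, -0.03]]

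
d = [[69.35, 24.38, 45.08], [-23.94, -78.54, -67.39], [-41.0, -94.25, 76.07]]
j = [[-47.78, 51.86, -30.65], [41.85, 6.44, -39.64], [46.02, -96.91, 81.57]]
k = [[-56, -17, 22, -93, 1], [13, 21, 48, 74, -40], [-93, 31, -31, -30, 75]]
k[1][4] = -40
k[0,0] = -56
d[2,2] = 76.07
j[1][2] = -39.64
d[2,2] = 76.07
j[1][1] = 6.44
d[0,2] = 45.08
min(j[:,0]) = -47.78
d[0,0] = 69.35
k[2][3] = -30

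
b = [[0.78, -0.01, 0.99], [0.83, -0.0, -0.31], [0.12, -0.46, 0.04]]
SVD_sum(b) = [[0.96, -0.05, 0.76], [0.35, -0.02, 0.28], [0.11, -0.01, 0.09]] + [[-0.18,0.01,0.23], [0.47,-0.03,-0.59], [0.04,-0.00,-0.05]] + [[0.0, 0.03, -0.00], [0.00, 0.05, -0.00], [-0.03, -0.45, 0.00]]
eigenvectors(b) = [[-0.38+0.00j, (0.68+0j), 0.68-0.00j], [0.74+0.00j, 0.51-0.44j, (0.51+0.44j)], [(0.56+0j), (-0.02+0.3j), -0.02-0.30j]]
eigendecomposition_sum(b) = [[(-0.1-0j), 0.14-0.00j, 0.20+0.00j], [0.19+0.00j, (-0.27+0j), -0.39-0.00j], [(0.14+0j), -0.20+0.00j, (-0.29-0j)]] + [[(0.44-0.01j), -0.07+0.30j, (0.4-0.4j)], [0.32-0.29j, 0.13+0.27j, (0.04-0.56j)], [-0.01+0.20j, -0.13-0.04j, 0.17+0.19j]] + [[(0.44+0.01j), (-0.07-0.3j), 0.40+0.40j],[(0.32+0.29j), 0.13-0.27j, (0.04+0.56j)],[-0.01-0.20j, (-0.13+0.04j), (0.17-0.19j)]]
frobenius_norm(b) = 1.61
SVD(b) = [[-0.93, 0.35, -0.07],[-0.35, -0.93, -0.11],[-0.11, -0.07, 0.99]] @ diag([1.3154434988442536, 0.8140686749518411, 0.4561804399692534]) @ [[-0.78, 0.04, -0.62], [-0.62, 0.04, 0.78], [-0.06, -1.00, 0.0]]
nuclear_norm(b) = 2.59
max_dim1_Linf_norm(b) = 0.99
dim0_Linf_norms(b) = [0.83, 0.46, 0.99]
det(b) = -0.49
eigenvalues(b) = [(-0.66+0j), (0.74+0.45j), (0.74-0.45j)]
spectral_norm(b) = 1.32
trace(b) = 0.82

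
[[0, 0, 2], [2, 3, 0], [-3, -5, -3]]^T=[[0, 2, -3], [0, 3, -5], [2, 0, -3]]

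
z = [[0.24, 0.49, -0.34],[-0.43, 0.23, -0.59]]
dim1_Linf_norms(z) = [0.49, 0.59]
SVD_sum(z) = [[-0.12, 0.26, -0.38], [-0.19, 0.39, -0.56]] + [[0.36,0.23,0.04],[-0.24,-0.16,-0.03]]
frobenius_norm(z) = 1.00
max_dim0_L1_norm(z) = 0.93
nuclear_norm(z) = 1.37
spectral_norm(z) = 0.85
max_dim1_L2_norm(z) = 0.77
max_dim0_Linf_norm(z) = 0.59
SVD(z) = [[-0.56, -0.83], [-0.83, 0.56]] @ diag([0.8524867512692947, 0.5219830829733118]) @ [[0.26, -0.54, 0.8], [-0.84, -0.53, -0.09]]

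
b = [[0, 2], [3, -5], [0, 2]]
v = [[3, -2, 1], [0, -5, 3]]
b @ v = [[0, -10, 6], [9, 19, -12], [0, -10, 6]]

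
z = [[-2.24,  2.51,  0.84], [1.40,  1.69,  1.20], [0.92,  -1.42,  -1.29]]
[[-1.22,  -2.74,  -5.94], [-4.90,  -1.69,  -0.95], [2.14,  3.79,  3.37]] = z @[[-1.12, 0.72, 1.16], [-1.05, 0.57, -1.16], [-1.3, -3.05, -0.51]]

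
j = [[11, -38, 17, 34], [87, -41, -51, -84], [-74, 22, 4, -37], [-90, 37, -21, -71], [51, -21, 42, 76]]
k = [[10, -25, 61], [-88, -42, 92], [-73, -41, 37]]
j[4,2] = 42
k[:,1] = [-25, -42, -41]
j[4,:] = [51, -21, 42, 76]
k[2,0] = -73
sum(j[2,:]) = -85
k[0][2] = 61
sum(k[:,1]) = -108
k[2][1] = -41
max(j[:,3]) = 76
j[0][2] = 17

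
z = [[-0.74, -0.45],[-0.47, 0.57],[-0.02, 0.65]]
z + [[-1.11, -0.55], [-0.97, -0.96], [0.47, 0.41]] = [[-1.85,  -1.00], [-1.44,  -0.39], [0.45,  1.06]]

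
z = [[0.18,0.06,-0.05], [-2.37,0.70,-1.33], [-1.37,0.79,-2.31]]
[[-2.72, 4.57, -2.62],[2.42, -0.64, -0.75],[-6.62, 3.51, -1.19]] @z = [[-7.73, 0.97, 0.11], [2.98, -0.90, 2.46], [-7.88, 1.12, -1.59]]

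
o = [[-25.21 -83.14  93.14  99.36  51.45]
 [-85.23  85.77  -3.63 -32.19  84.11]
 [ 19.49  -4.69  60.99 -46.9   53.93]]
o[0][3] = 99.36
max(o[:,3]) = 99.36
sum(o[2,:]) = 82.82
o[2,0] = 19.49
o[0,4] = 51.45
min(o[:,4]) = 51.45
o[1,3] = -32.19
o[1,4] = 84.11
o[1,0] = -85.23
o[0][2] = 93.14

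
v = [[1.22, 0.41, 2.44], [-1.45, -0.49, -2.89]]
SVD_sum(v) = [[1.22, 0.41, 2.44],  [-1.45, -0.49, -2.89]] + [[-0.00,-0.0,0.00],  [-0.0,-0.0,0.0]]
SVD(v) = [[-0.64,0.76], [0.76,0.64]] @ diag([4.278409169214378, 0.0038705015607310295]) @ [[-0.44, -0.15, -0.88], [-0.62, -0.66, 0.42]]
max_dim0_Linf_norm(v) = 2.89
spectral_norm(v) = 4.28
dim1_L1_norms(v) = [4.07, 4.83]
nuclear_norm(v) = 4.28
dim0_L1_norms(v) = [2.67, 0.9, 5.33]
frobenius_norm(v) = 4.28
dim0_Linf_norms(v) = [1.45, 0.49, 2.89]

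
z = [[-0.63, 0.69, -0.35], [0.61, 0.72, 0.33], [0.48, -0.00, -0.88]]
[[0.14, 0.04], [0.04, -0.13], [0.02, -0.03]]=z@ [[-0.06, -0.12], [0.13, -0.07], [-0.05, -0.03]]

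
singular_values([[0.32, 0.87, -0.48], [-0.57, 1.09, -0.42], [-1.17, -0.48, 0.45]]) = [1.7, 1.3, 0.0]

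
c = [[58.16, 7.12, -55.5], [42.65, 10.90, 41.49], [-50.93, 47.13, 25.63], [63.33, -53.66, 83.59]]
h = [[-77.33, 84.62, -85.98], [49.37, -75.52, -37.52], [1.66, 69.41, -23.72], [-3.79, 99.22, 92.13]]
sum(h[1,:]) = -63.67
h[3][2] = 92.13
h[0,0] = -77.33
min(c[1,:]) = 10.9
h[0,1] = 84.62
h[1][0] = 49.37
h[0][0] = -77.33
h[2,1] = 69.41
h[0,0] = -77.33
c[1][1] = 10.9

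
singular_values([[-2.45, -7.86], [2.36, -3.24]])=[8.63, 3.07]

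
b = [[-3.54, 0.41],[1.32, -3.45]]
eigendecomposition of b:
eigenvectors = [[-0.51, -0.46], [0.86, -0.89]]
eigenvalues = [-4.23, -2.76]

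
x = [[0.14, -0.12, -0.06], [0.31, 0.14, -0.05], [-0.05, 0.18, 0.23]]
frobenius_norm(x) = 0.49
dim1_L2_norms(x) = [0.19, 0.34, 0.3]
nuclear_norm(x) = 0.77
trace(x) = 0.51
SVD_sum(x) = [[0.14, -0.01, -0.07], [0.27, -0.01, -0.13], [-0.14, 0.01, 0.07]] + [[-0.03, -0.07, -0.05], [0.05, 0.14, 0.09], [0.07, 0.2, 0.13]] + [[0.02, -0.05, 0.05], [-0.01, 0.01, -0.01], [0.01, -0.02, 0.03]]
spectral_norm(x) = 0.37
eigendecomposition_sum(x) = [[0.06+0.10j, -0.06+0.05j, (-0.04+0.01j)], [(0.2-0.06j), 0.07+0.13j, 0.08j], [-0.11-0.14j, 0.08-0.10j, 0.06-0.02j]] + [[(0.06-0.1j), (-0.06-0.05j), -0.04-0.01j], [0.20+0.06j, 0.07-0.13j, -0.08j], [-0.11+0.14j, 0.08+0.10j, 0.06+0.02j]] + [[0.03+0.00j, 0.00+0.00j, (0.02-0j)],[-0.08-0.00j, -0.01-0.00j, -0.05+0.00j],[0.17+0.00j, (0.01+0j), (0.11-0j)]]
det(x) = 0.01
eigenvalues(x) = [(0.19+0.2j), (0.19-0.2j), (0.13+0j)]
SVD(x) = [[-0.43, -0.27, -0.86], [-0.80, 0.55, 0.22], [0.41, 0.79, -0.45]] @ diag([0.3671575400362971, 0.31792382745312425, 0.08786228276143924]) @ [[-0.90, 0.04, 0.44], [0.29, 0.79, 0.54], [-0.33, 0.61, -0.72]]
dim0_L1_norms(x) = [0.5, 0.44, 0.34]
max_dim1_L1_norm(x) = 0.5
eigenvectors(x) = [[(0.08+0.37j), (0.08-0.37j), 0.15+0.00j], [(0.7+0j), 0.70-0.00j, -0.43+0.00j], [-0.21-0.56j, -0.21+0.56j, (0.89+0j)]]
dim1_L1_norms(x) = [0.32, 0.5, 0.46]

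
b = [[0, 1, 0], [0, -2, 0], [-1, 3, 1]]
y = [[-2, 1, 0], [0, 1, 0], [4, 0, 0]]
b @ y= [[0, 1, 0], [0, -2, 0], [6, 2, 0]]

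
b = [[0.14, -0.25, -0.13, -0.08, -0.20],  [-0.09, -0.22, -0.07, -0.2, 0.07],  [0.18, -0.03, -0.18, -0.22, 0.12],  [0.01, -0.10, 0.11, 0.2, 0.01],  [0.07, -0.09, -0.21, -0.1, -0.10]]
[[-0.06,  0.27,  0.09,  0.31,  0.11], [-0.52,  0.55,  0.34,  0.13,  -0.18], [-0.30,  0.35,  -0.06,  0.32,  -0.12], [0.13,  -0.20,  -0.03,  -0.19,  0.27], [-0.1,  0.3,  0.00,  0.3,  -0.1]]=b @ [[0.59, -0.62, -0.83, 0.47, 0.88], [0.87, -0.95, -0.72, -0.13, -0.44], [0.33, -0.95, 0.40, -0.82, 0.69], [0.93, -0.95, -0.69, -0.55, 0.71], [-0.98, 0.41, -0.11, -0.32, -0.11]]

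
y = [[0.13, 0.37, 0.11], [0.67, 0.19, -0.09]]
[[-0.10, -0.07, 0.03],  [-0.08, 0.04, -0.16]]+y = [[0.03, 0.30, 0.14], [0.59, 0.23, -0.25]]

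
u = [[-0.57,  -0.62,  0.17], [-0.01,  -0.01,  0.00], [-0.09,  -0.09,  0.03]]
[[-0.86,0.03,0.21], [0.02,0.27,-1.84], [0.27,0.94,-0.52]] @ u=[[0.47, 0.51, -0.14],[0.15, 0.15, -0.05],[-0.12, -0.13, 0.03]]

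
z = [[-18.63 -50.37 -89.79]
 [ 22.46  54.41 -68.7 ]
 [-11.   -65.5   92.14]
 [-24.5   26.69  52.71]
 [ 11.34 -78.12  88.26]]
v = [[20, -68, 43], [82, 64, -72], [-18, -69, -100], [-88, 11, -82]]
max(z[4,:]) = 88.26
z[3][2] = 52.71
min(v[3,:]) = -88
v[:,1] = [-68, 64, -69, 11]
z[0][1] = -50.37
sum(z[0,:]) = -158.79000000000002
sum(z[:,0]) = -20.33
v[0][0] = 20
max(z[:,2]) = 92.14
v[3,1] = 11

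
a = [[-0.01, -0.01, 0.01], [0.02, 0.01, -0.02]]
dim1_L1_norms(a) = [0.03, 0.05]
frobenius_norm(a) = 0.03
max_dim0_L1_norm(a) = 0.03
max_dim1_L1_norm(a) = 0.05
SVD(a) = [[-0.49, 0.87], [0.87, 0.49]] @ diag([0.034396150794595175, 0.004111546000651089]) @ [[0.65, 0.40, -0.65], [0.28, -0.92, -0.28]]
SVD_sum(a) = [[-0.01, -0.01, 0.01], [0.02, 0.01, -0.02]] + [[0.00,-0.00,-0.0], [0.0,-0.00,-0.0]]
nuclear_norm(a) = 0.04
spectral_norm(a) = 0.03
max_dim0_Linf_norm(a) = 0.02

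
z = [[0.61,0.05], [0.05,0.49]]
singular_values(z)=[0.63, 0.47]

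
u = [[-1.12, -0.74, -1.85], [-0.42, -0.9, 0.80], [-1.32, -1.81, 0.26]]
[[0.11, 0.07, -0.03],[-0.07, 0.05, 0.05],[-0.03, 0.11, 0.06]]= u @ [[-0.25, 0.09, 0.16], [0.20, -0.13, -0.15], [0.01, -0.04, -0.02]]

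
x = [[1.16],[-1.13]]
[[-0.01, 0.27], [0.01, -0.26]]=x @ [[-0.01, 0.23]]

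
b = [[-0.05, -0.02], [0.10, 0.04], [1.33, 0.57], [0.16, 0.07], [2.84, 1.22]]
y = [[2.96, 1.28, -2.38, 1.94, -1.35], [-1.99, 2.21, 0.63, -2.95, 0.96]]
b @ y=[[-0.11, -0.11, 0.11, -0.04, 0.05], [0.22, 0.22, -0.21, 0.08, -0.1], [2.80, 2.96, -2.81, 0.90, -1.25], [0.33, 0.36, -0.34, 0.1, -0.15], [5.98, 6.33, -5.99, 1.91, -2.66]]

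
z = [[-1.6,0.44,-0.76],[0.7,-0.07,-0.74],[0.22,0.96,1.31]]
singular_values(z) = [2.0, 1.64, 0.61]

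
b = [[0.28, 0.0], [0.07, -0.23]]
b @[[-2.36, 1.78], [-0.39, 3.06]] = [[-0.66, 0.50],  [-0.08, -0.58]]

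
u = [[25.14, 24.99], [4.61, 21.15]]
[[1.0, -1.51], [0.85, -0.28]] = u@[[-0.0, -0.06], [0.04, -0.0]]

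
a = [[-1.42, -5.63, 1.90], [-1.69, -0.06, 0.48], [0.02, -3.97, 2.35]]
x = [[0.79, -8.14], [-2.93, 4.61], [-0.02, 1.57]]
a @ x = [[15.34, -11.41], [-1.17, 14.23], [11.6, -14.78]]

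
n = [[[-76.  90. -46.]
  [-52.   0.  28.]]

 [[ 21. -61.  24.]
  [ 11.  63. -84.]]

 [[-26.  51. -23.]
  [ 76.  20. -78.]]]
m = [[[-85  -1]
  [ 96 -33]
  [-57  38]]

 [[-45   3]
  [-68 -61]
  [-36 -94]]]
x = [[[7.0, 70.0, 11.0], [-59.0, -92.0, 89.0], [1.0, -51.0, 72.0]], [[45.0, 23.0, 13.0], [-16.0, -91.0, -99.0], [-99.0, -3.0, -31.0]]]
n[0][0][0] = -76.0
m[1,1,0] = -68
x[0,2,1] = -51.0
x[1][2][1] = -3.0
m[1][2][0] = -36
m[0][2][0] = -57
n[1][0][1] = -61.0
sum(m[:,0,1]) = 2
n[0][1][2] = 28.0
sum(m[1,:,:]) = -301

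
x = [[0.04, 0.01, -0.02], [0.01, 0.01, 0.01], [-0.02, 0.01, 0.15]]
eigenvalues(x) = [0.15, 0.04, 0.01]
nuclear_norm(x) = 0.20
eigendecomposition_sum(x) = [[0.00, -0.0, -0.03],  [-0.00, 0.0, 0.01],  [-0.03, 0.01, 0.15]] + [[0.04, 0.01, 0.01],[0.01, 0.00, 0.00],[0.01, 0.00, 0.0]] + [[0.00, -0.00, 0.00],[-0.0, 0.00, -0.0],[0.00, -0.0, 0.0]]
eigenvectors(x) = [[-0.17, -0.93, -0.33], [0.06, -0.35, 0.94], [0.98, -0.14, -0.11]]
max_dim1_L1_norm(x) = 0.18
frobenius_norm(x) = 0.16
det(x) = 0.00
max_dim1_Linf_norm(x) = 0.15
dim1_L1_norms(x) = [0.07, 0.03, 0.18]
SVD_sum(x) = [[0.0, -0.0, -0.03],[-0.0, 0.00, 0.01],[-0.03, 0.01, 0.15]] + [[0.04, 0.01, 0.01],[0.01, 0.0, 0.0],[0.01, 0.00, 0.0]] + [[0.00, -0.00, 0.0],  [-0.0, 0.0, -0.00],  [0.00, -0.00, 0.0]]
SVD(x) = [[-0.17, -0.93, 0.33],  [0.06, -0.35, -0.94],  [0.98, -0.14, 0.11]] @ diag([0.1539843266644496, 0.040757569700049665, 0.005258103635500724]) @ [[-0.17, 0.06, 0.98], [-0.93, -0.35, -0.14], [0.33, -0.94, 0.11]]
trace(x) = 0.20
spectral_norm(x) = 0.15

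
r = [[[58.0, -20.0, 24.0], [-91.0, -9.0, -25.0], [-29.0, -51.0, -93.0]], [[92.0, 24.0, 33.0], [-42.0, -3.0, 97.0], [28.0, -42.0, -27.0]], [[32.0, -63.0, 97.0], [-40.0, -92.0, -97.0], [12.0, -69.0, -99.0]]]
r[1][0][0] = 92.0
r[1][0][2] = 33.0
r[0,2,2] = -93.0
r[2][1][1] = -92.0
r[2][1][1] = -92.0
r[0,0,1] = -20.0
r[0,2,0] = -29.0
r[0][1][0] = -91.0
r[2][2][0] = 12.0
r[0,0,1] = -20.0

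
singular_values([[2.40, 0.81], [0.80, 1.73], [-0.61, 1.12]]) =[2.94, 1.74]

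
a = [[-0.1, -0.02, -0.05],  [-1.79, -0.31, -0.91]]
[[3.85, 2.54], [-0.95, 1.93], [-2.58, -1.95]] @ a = [[-4.93, -0.86, -2.50],[-3.36, -0.58, -1.71],[3.75, 0.66, 1.90]]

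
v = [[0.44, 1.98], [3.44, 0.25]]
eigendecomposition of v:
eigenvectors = [[0.62, -0.59], [0.79, 0.81]]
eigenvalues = [2.96, -2.27]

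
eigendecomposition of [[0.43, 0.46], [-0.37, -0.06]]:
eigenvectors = [[(0.74+0j), (0.74-0j)],[-0.40+0.54j, (-0.4-0.54j)]]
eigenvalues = [(0.18+0.33j), (0.18-0.33j)]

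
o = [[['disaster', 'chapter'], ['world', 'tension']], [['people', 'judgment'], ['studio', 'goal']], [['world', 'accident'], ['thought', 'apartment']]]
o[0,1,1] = 'tension'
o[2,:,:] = [['world', 'accident'], ['thought', 'apartment']]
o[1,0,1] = 'judgment'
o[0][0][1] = 'chapter'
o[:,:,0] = [['disaster', 'world'], ['people', 'studio'], ['world', 'thought']]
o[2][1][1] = 'apartment'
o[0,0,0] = 'disaster'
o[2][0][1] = 'accident'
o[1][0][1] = 'judgment'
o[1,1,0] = 'studio'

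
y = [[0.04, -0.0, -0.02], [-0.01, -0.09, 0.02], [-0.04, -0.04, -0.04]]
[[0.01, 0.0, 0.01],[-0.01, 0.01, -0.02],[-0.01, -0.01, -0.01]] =y @ [[0.24, 0.06, 0.20], [0.11, -0.04, 0.15], [-0.04, 0.11, -0.14]]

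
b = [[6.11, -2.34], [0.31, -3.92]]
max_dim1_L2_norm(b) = 6.54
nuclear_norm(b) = 10.23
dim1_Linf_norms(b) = [6.11, 3.92]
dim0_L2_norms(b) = [6.12, 4.57]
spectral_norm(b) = 6.84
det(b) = -23.23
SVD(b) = [[-0.94,-0.33], [-0.33,0.94]] @ diag([6.8355930342223195, 3.397773958121891]) @ [[-0.86, 0.51], [-0.51, -0.86]]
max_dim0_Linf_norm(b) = 6.11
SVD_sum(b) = [[5.53, -3.31],[1.96, -1.17]] + [[0.58,0.97], [-1.65,-2.75]]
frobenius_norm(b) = 7.63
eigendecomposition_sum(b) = [[6.08, -1.43], [0.19, -0.04]] + [[0.03, -0.91], [0.12, -3.88]]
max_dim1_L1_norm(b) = 8.45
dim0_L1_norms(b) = [6.42, 6.26]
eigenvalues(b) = [6.04, -3.85]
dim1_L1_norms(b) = [8.45, 4.23]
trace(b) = 2.19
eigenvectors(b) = [[1.0, 0.23], [0.03, 0.97]]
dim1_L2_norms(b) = [6.54, 3.93]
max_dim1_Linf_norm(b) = 6.11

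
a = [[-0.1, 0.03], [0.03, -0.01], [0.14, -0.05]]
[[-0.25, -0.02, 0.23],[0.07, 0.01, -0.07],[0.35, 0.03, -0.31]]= a@[[2.26, 0.14, -2.70], [-0.65, -0.14, -1.41]]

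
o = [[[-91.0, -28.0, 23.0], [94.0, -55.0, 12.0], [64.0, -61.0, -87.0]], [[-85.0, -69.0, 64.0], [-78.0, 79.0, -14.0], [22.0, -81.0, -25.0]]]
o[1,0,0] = -85.0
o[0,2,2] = -87.0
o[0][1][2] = 12.0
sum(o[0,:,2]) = -52.0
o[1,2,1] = -81.0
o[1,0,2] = 64.0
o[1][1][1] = 79.0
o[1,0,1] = -69.0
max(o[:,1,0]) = 94.0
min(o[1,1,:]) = -78.0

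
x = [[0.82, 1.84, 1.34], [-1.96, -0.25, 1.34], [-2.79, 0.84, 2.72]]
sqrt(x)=[[(1.34-0.06j), 1.02-0.21j, 0.19+0.13j], [(-0.84+0.1j), (0.21+0.34j), 0.83-0.20j], [(-0.74-0.09j), (0.86-0.3j), 1.49+0.18j]]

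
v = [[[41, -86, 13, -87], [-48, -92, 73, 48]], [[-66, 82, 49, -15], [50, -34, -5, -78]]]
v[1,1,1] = -34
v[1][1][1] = -34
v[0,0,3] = -87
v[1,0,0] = -66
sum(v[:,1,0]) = 2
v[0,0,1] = -86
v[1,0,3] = -15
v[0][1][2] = 73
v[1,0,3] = -15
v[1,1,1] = -34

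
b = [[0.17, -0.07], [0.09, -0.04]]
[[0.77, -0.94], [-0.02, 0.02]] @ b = [[0.05,-0.02],  [-0.00,0.00]]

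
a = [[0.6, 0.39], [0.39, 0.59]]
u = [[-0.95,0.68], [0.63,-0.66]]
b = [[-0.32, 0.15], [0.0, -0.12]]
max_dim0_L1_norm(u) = 1.58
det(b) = 0.04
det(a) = 0.20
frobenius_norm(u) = 1.48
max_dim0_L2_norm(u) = 1.14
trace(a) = 1.19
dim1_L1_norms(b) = [0.47, 0.12]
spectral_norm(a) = 0.99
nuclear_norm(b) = 0.46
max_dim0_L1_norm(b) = 0.32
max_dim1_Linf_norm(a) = 0.6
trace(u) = -1.61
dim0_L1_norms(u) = [1.58, 1.34]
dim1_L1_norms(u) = [1.63, 1.29]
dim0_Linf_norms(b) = [0.32, 0.15]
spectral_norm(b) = 0.36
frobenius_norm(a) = 1.01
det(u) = 0.20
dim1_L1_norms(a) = [0.99, 0.98]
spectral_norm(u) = 1.48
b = a @ u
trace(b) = -0.44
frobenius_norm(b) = 0.37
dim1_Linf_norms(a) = [0.6, 0.59]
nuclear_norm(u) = 1.61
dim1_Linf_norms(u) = [0.95, 0.66]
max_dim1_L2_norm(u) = 1.17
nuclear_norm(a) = 1.19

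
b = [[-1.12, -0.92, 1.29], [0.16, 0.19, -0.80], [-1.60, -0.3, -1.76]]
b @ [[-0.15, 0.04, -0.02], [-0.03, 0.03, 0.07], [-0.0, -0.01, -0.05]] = [[0.2,-0.09,-0.11],[-0.03,0.02,0.05],[0.25,-0.06,0.10]]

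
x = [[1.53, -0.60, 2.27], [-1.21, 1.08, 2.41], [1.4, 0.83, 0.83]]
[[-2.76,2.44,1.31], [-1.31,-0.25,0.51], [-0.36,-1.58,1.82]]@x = [[-5.34, 5.38, 0.70], [-0.99, 0.94, -3.15], [3.91, 0.02, -3.11]]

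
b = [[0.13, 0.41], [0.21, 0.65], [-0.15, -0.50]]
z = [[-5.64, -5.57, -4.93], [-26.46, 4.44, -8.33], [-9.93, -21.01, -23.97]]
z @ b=[[-1.16,-3.47], [-1.26,-3.8], [-2.11,-5.74]]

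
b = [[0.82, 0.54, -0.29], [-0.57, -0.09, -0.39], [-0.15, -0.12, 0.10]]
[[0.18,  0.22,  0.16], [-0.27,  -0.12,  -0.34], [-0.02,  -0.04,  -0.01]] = b@[[0.33,-0.05,0.22], [-0.05,0.6,0.23], [0.22,0.23,0.50]]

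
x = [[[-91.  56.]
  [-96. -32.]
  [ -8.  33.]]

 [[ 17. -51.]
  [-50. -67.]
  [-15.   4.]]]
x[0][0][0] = -91.0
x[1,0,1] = -51.0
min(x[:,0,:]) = -91.0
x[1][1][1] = -67.0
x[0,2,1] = 33.0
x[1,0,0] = 17.0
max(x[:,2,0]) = -8.0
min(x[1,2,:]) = -15.0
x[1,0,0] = 17.0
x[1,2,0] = -15.0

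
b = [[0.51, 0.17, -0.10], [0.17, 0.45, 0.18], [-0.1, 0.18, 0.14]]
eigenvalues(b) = [0.0, 0.66, 0.44]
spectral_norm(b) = 0.66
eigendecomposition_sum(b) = [[0.00,-0.0,0.0], [-0.0,0.00,-0.00], [0.00,-0.00,0.00]] + [[0.35, 0.32, 0.05], [0.32, 0.31, 0.04], [0.05, 0.04, 0.01]] + [[0.16,  -0.15,  -0.15], [-0.15,  0.14,  0.14], [-0.15,  0.14,  0.13]]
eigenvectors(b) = [[0.32, -0.73, -0.61], [-0.46, -0.68, 0.57], [0.83, -0.1, 0.55]]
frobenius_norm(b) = 0.79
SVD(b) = [[-0.73, 0.61, 0.32], [-0.68, -0.57, -0.46], [-0.10, -0.55, 0.83]] @ diag([0.6564515903178869, 0.4402961873775412, 0.003252222304571953]) @ [[-0.73, -0.68, -0.10], [0.61, -0.57, -0.55], [0.32, -0.46, 0.83]]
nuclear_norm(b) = 1.10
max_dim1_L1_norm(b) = 0.8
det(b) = 0.00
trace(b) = 1.10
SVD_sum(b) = [[0.35, 0.32, 0.05], [0.32, 0.31, 0.04], [0.05, 0.04, 0.01]] + [[0.16, -0.15, -0.15], [-0.15, 0.14, 0.14], [-0.15, 0.14, 0.13]] + [[0.00,-0.00,0.00], [-0.0,0.00,-0.0], [0.00,-0.0,0.00]]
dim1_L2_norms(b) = [0.55, 0.51, 0.25]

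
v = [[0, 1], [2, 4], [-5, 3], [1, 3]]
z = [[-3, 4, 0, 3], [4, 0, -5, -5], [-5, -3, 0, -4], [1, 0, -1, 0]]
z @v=[[11, 22], [20, -26], [-10, -29], [5, -2]]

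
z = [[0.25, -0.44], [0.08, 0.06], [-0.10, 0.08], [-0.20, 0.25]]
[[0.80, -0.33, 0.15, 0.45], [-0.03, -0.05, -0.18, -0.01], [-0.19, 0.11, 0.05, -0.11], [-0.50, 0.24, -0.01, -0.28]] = z @[[0.72, -0.84, -1.36, 0.46], [-1.42, 0.28, -1.11, -0.77]]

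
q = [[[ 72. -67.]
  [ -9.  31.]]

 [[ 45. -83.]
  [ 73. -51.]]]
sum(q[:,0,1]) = -150.0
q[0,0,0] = 72.0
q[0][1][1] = 31.0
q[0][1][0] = -9.0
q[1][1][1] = -51.0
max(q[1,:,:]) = 73.0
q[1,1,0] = 73.0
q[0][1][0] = -9.0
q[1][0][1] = -83.0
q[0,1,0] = -9.0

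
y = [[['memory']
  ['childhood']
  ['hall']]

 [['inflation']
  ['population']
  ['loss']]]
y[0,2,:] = ['hall']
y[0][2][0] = 'hall'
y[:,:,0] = [['memory', 'childhood', 'hall'], ['inflation', 'population', 'loss']]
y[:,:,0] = [['memory', 'childhood', 'hall'], ['inflation', 'population', 'loss']]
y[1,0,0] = 'inflation'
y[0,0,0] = 'memory'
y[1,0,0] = 'inflation'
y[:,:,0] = [['memory', 'childhood', 'hall'], ['inflation', 'population', 'loss']]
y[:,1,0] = ['childhood', 'population']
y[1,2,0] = 'loss'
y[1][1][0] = 'population'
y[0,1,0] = 'childhood'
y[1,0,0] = 'inflation'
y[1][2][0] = 'loss'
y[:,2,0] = ['hall', 'loss']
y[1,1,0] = 'population'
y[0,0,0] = 'memory'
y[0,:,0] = ['memory', 'childhood', 'hall']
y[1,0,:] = ['inflation']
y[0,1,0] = 'childhood'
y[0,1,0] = 'childhood'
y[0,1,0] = 'childhood'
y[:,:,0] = [['memory', 'childhood', 'hall'], ['inflation', 'population', 'loss']]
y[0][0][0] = 'memory'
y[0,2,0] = 'hall'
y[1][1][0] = 'population'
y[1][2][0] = 'loss'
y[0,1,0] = 'childhood'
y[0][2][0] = 'hall'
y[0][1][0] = 'childhood'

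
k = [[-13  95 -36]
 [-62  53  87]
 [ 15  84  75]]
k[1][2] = 87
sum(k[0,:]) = 46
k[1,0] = -62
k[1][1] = 53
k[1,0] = -62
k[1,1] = 53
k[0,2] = -36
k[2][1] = 84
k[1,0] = -62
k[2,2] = 75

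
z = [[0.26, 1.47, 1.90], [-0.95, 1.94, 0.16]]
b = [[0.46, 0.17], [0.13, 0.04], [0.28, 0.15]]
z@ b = [[0.84, 0.39], [-0.14, -0.06]]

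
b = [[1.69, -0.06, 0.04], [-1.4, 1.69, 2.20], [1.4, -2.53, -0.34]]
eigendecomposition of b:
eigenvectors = [[(0.84+0j), (0.01-0.02j), (0.01+0.02j)], [(0.03+0j), -0.29-0.62j, -0.29+0.62j], [0.54+0.00j, 0.73+0.00j, 0.73-0.00j]]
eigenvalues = [(1.71+0j), (0.66+2.1j), (0.66-2.1j)]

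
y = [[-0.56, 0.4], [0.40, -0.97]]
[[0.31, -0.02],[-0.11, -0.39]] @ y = [[-0.18, 0.14], [-0.09, 0.33]]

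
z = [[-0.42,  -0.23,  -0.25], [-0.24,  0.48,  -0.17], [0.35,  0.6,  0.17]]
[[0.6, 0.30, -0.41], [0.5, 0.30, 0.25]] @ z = [[-0.47,-0.24,-0.27], [-0.19,0.18,-0.13]]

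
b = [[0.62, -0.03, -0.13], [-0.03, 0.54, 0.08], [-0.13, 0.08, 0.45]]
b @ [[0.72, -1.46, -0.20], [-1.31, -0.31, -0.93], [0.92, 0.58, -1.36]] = [[0.37, -0.97, 0.08], [-0.66, -0.08, -0.61], [0.22, 0.43, -0.66]]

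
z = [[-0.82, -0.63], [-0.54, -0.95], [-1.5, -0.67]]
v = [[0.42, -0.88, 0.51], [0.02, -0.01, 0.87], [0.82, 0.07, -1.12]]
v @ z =[[-0.63, 0.23], [-1.32, -0.59], [0.97, 0.17]]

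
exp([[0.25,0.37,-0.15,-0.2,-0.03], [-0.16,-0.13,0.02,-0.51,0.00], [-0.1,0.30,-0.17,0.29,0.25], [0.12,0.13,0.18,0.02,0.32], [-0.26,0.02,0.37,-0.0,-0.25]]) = [[1.25, 0.35, -0.19, -0.34, -0.09], [-0.19, 0.81, -0.02, -0.45, -0.07], [-0.15, 0.26, 0.92, 0.22, 0.25], [0.07, 0.17, 0.22, 1.0, 0.31], [-0.28, 0.02, 0.33, 0.07, 0.83]]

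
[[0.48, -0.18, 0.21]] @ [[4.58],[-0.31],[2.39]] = [[2.76]]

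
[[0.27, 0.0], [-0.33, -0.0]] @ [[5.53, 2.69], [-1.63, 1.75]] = [[1.49, 0.73], [-1.82, -0.89]]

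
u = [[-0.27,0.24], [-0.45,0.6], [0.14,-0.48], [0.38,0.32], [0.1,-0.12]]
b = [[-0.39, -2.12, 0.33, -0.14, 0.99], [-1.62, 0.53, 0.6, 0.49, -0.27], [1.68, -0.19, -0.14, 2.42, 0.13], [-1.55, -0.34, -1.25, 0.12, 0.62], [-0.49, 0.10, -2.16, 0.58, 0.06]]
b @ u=[[1.15, -1.69], [0.44, -0.17], [0.54, 1.12], [0.5, -0.01], [0.01, 1.16]]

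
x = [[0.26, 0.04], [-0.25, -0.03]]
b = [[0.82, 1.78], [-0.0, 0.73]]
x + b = [[1.08, 1.82],[-0.25, 0.7]]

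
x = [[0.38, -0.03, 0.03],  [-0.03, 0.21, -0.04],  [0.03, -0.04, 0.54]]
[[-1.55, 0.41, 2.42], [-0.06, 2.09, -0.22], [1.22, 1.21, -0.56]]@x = [[-0.53,0.04,1.24], [-0.09,0.45,-0.20], [0.41,0.24,-0.31]]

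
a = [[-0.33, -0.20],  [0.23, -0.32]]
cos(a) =[[0.97,  -0.06], [0.07,  0.97]]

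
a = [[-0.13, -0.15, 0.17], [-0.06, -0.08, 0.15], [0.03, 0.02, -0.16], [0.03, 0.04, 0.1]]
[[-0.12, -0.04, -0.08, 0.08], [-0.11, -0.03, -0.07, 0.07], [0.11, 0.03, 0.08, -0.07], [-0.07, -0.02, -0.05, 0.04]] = a @ [[-0.19, -0.06, -0.13, 0.12], [0.16, 0.05, 0.11, -0.10], [-0.72, -0.22, -0.48, 0.45]]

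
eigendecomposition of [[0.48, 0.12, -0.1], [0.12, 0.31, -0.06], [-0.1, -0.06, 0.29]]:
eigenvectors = [[0.82, 0.57, -0.03],[0.43, -0.59, 0.68],[-0.36, 0.57, 0.74]]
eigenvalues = [0.59, 0.25, 0.24]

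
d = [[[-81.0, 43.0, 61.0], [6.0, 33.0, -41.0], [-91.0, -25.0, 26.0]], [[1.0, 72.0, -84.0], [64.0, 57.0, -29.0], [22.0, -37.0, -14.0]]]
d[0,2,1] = -25.0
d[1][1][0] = 64.0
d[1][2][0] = 22.0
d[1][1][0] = 64.0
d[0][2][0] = -91.0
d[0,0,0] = -81.0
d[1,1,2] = -29.0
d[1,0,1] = 72.0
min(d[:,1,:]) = -41.0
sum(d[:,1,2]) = -70.0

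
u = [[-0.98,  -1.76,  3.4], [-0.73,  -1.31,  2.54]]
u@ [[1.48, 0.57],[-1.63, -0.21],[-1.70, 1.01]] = [[-4.36, 3.24], [-3.26, 2.42]]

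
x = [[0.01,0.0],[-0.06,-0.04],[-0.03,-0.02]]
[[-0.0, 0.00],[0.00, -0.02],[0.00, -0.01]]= x@[[-0.02, 0.11], [-0.04, 0.23]]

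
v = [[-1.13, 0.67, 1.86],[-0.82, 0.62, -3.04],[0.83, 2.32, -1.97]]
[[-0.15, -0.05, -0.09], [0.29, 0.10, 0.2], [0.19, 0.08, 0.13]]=v @ [[-0.01, 0.00, -0.01], [0.01, 0.01, 0.01], [-0.09, -0.03, -0.06]]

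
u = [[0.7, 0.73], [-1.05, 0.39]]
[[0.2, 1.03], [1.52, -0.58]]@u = [[-0.94, 0.55], [1.67, 0.88]]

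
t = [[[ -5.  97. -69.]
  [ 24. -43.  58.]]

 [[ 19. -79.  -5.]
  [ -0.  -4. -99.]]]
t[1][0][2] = -5.0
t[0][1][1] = -43.0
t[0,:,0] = [-5.0, 24.0]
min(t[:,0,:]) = -79.0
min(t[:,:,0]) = -5.0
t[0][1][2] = 58.0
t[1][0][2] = -5.0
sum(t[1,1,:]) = -103.0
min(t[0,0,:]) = -69.0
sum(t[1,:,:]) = -168.0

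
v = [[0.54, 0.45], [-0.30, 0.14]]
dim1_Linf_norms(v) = [0.54, 0.3]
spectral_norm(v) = 0.72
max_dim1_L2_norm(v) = 0.7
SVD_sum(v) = [[0.58, 0.39],  [-0.14, -0.1]] + [[-0.04,0.06], [-0.16,0.24]]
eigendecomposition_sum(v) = [[0.27+0.04j, 0.23-0.25j],[-0.15+0.17j, (0.07+0.26j)]] + [[0.27-0.04j, 0.23+0.25j], [(-0.15-0.17j), 0.07-0.26j]]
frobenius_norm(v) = 0.78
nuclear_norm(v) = 1.01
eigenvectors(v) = [[(0.77+0j), (0.77-0j)], [(-0.34+0.53j), (-0.34-0.53j)]]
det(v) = 0.21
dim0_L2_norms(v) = [0.62, 0.47]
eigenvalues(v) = [(0.34+0.31j), (0.34-0.31j)]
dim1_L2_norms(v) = [0.7, 0.33]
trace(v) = 0.68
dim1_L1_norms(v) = [0.99, 0.44]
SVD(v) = [[-0.97, 0.24], [0.24, 0.97]] @ diag([0.7197868180736332, 0.2925866308077566]) @ [[-0.83, -0.56], [-0.56, 0.83]]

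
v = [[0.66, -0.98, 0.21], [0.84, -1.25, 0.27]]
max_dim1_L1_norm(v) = 2.36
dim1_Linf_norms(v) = [0.98, 1.25]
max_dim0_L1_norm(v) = 2.23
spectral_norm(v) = 1.94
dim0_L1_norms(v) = [1.5, 2.23, 0.48]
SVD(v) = [[-0.62, -0.79], [-0.79, 0.62]] @ diag([1.9445043378412792, 0.0016970905828184236]) @ [[-0.55, 0.82, -0.18], [-0.54, -0.19, 0.82]]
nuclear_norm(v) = 1.95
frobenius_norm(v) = 1.94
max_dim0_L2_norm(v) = 1.59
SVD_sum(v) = [[0.66, -0.98, 0.21], [0.84, -1.25, 0.27]] + [[0.00, 0.00, -0.00], [-0.00, -0.00, 0.0]]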